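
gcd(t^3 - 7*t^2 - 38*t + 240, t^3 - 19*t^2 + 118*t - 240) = t^2 - 13*t + 40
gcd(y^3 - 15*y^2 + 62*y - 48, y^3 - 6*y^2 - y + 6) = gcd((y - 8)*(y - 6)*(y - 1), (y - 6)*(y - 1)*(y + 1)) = y^2 - 7*y + 6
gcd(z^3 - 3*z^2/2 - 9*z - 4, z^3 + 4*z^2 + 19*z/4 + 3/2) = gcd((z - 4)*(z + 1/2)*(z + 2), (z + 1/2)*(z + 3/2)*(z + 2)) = z^2 + 5*z/2 + 1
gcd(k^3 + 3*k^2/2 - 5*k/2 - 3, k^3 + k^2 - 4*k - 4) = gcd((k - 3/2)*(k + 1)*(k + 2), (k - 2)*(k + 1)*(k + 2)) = k^2 + 3*k + 2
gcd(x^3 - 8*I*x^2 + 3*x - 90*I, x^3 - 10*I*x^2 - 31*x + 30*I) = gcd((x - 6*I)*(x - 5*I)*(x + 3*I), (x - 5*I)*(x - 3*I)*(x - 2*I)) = x - 5*I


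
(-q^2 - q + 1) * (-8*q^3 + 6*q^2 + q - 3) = 8*q^5 + 2*q^4 - 15*q^3 + 8*q^2 + 4*q - 3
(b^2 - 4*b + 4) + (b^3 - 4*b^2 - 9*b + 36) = b^3 - 3*b^2 - 13*b + 40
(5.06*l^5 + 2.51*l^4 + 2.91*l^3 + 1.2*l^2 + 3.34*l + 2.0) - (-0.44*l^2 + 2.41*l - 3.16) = 5.06*l^5 + 2.51*l^4 + 2.91*l^3 + 1.64*l^2 + 0.93*l + 5.16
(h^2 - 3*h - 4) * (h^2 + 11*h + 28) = h^4 + 8*h^3 - 9*h^2 - 128*h - 112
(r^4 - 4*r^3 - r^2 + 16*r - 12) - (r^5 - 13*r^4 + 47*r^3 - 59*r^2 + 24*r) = -r^5 + 14*r^4 - 51*r^3 + 58*r^2 - 8*r - 12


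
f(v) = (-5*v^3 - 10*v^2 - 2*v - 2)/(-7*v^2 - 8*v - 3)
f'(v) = (14*v + 8)*(-5*v^3 - 10*v^2 - 2*v - 2)/(-7*v^2 - 8*v - 3)^2 + (-15*v^2 - 20*v - 2)/(-7*v^2 - 8*v - 3) = (35*v^4 + 80*v^3 + 111*v^2 + 32*v - 10)/(49*v^4 + 112*v^3 + 106*v^2 + 48*v + 9)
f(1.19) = 1.20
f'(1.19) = 0.78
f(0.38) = 0.64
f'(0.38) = 0.47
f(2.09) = 1.90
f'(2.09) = 0.77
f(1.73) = 1.62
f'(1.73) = 0.77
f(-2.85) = -1.03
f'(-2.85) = 0.92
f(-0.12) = 0.89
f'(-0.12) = -2.70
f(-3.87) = -1.90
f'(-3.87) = 0.80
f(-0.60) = 4.61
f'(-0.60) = -3.83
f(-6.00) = -3.53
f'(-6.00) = 0.74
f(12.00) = 9.13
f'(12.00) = 0.72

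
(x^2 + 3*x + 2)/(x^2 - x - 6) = (x + 1)/(x - 3)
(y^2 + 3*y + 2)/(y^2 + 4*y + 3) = (y + 2)/(y + 3)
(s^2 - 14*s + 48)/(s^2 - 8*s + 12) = (s - 8)/(s - 2)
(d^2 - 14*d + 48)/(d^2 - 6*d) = (d - 8)/d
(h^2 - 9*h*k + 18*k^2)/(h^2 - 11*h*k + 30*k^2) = (h - 3*k)/(h - 5*k)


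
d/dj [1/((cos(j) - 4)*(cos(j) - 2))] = 2*(cos(j) - 3)*sin(j)/((cos(j) - 4)^2*(cos(j) - 2)^2)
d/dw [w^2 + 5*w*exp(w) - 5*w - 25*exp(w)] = 5*w*exp(w) + 2*w - 20*exp(w) - 5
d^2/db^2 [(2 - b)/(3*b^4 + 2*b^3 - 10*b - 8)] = 4*(-2*(b - 2)*(6*b^3 + 3*b^2 - 5)^2 + (6*b^3 + 3*b^2 + 3*b*(b - 2)*(3*b + 1) - 5)*(3*b^4 + 2*b^3 - 10*b - 8))/(3*b^4 + 2*b^3 - 10*b - 8)^3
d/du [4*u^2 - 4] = 8*u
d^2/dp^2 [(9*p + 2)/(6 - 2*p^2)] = (p^2*(-36*p - 8) + (27*p + 2)*(p^2 - 3))/(p^2 - 3)^3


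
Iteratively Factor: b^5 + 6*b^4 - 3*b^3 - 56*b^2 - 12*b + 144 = (b + 4)*(b^4 + 2*b^3 - 11*b^2 - 12*b + 36) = (b + 3)*(b + 4)*(b^3 - b^2 - 8*b + 12) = (b + 3)^2*(b + 4)*(b^2 - 4*b + 4) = (b - 2)*(b + 3)^2*(b + 4)*(b - 2)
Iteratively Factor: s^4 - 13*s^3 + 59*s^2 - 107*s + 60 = (s - 4)*(s^3 - 9*s^2 + 23*s - 15) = (s - 5)*(s - 4)*(s^2 - 4*s + 3) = (s - 5)*(s - 4)*(s - 3)*(s - 1)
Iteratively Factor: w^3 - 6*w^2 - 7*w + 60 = (w - 4)*(w^2 - 2*w - 15) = (w - 4)*(w + 3)*(w - 5)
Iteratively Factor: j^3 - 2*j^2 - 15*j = (j + 3)*(j^2 - 5*j) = (j - 5)*(j + 3)*(j)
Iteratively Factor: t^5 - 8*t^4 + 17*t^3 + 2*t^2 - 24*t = (t + 1)*(t^4 - 9*t^3 + 26*t^2 - 24*t) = (t - 3)*(t + 1)*(t^3 - 6*t^2 + 8*t) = (t - 3)*(t - 2)*(t + 1)*(t^2 - 4*t) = (t - 4)*(t - 3)*(t - 2)*(t + 1)*(t)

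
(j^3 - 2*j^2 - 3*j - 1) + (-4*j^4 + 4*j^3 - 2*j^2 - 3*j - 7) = -4*j^4 + 5*j^3 - 4*j^2 - 6*j - 8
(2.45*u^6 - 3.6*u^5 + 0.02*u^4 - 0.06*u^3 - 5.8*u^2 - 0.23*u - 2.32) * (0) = 0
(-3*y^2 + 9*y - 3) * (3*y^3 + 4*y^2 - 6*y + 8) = -9*y^5 + 15*y^4 + 45*y^3 - 90*y^2 + 90*y - 24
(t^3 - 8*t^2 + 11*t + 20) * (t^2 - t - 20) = t^5 - 9*t^4 - t^3 + 169*t^2 - 240*t - 400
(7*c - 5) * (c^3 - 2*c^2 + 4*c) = 7*c^4 - 19*c^3 + 38*c^2 - 20*c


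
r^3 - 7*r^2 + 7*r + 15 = (r - 5)*(r - 3)*(r + 1)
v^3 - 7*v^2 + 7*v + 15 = (v - 5)*(v - 3)*(v + 1)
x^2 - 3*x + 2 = (x - 2)*(x - 1)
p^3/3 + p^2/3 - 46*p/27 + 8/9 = (p/3 + 1)*(p - 4/3)*(p - 2/3)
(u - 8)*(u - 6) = u^2 - 14*u + 48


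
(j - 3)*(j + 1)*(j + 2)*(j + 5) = j^4 + 5*j^3 - 7*j^2 - 41*j - 30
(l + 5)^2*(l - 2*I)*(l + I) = l^4 + 10*l^3 - I*l^3 + 27*l^2 - 10*I*l^2 + 20*l - 25*I*l + 50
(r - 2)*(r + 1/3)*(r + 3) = r^3 + 4*r^2/3 - 17*r/3 - 2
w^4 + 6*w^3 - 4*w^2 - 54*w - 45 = (w - 3)*(w + 1)*(w + 3)*(w + 5)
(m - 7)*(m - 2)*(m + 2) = m^3 - 7*m^2 - 4*m + 28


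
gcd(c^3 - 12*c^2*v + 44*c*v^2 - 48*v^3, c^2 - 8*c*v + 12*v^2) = c^2 - 8*c*v + 12*v^2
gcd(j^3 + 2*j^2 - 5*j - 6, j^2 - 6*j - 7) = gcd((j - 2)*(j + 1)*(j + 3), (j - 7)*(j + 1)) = j + 1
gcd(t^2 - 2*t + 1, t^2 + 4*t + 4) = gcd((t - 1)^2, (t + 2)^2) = 1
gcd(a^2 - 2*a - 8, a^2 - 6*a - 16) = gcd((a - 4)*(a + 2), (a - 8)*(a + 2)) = a + 2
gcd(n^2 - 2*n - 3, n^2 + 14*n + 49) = 1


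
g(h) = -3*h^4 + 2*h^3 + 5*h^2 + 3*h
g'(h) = -12*h^3 + 6*h^2 + 10*h + 3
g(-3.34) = -402.10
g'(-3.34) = 483.65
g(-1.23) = -6.71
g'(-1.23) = 22.11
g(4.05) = -580.10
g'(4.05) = -655.25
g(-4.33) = -1136.17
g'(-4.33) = 1046.39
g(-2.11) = -62.32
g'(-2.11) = 121.34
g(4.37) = -818.57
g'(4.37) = -840.16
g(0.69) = 4.43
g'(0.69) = 8.81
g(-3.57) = -525.28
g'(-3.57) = 589.76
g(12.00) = -57996.00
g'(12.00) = -19749.00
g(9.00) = -17793.00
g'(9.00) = -8169.00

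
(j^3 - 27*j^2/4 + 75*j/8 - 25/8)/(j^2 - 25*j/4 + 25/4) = j - 1/2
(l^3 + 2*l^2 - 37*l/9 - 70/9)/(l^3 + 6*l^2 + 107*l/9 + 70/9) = (l - 2)/(l + 2)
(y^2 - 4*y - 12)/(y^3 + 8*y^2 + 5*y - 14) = (y - 6)/(y^2 + 6*y - 7)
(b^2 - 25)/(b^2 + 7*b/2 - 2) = 2*(b^2 - 25)/(2*b^2 + 7*b - 4)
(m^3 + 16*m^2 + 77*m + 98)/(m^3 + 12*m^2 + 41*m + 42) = (m + 7)/(m + 3)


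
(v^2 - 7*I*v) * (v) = v^3 - 7*I*v^2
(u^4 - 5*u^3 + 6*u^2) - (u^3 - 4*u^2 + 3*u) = u^4 - 6*u^3 + 10*u^2 - 3*u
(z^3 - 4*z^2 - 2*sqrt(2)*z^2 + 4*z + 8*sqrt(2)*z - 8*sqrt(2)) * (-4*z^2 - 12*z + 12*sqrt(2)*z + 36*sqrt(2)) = -4*z^5 + 4*z^4 + 20*sqrt(2)*z^4 - 20*sqrt(2)*z^3 - 16*z^3 - 160*sqrt(2)*z^2 + 240*sqrt(2)*z + 384*z - 576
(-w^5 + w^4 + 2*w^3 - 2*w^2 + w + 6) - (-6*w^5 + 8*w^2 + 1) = 5*w^5 + w^4 + 2*w^3 - 10*w^2 + w + 5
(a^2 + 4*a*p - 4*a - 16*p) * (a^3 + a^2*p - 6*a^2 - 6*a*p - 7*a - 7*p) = a^5 + 5*a^4*p - 10*a^4 + 4*a^3*p^2 - 50*a^3*p + 17*a^3 - 40*a^2*p^2 + 85*a^2*p + 28*a^2 + 68*a*p^2 + 140*a*p + 112*p^2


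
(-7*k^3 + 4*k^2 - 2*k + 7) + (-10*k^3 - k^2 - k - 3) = -17*k^3 + 3*k^2 - 3*k + 4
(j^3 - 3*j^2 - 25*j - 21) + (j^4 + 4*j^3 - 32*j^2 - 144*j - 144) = j^4 + 5*j^3 - 35*j^2 - 169*j - 165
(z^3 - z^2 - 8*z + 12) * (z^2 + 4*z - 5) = z^5 + 3*z^4 - 17*z^3 - 15*z^2 + 88*z - 60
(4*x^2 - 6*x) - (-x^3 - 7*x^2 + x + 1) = x^3 + 11*x^2 - 7*x - 1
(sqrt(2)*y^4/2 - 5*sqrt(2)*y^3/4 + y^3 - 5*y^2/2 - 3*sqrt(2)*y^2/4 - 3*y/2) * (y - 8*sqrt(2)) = sqrt(2)*y^5/2 - 7*y^4 - 5*sqrt(2)*y^4/4 - 35*sqrt(2)*y^3/4 + 35*y^3/2 + 21*y^2/2 + 20*sqrt(2)*y^2 + 12*sqrt(2)*y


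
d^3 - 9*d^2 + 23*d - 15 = (d - 5)*(d - 3)*(d - 1)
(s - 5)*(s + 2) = s^2 - 3*s - 10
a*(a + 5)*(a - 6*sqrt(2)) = a^3 - 6*sqrt(2)*a^2 + 5*a^2 - 30*sqrt(2)*a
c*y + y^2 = y*(c + y)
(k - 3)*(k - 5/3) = k^2 - 14*k/3 + 5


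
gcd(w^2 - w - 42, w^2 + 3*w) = 1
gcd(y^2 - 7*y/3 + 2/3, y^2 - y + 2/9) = y - 1/3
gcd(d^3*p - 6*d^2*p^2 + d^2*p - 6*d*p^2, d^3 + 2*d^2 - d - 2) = d + 1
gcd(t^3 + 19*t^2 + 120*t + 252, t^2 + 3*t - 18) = t + 6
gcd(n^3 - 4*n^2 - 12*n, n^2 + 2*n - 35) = 1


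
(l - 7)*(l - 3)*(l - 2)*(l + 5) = l^4 - 7*l^3 - 19*l^2 + 163*l - 210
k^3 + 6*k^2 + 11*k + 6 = (k + 1)*(k + 2)*(k + 3)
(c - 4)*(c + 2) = c^2 - 2*c - 8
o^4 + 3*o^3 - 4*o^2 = o^2*(o - 1)*(o + 4)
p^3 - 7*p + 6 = (p - 2)*(p - 1)*(p + 3)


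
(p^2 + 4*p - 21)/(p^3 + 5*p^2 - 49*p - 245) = (p - 3)/(p^2 - 2*p - 35)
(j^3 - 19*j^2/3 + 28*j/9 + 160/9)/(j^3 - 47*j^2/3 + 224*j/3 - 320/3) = (j + 4/3)/(j - 8)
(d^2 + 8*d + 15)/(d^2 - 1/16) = 16*(d^2 + 8*d + 15)/(16*d^2 - 1)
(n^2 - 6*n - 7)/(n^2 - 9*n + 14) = (n + 1)/(n - 2)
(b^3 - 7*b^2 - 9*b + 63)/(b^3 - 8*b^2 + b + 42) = (b + 3)/(b + 2)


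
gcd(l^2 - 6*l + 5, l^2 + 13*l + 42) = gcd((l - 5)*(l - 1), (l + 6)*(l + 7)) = 1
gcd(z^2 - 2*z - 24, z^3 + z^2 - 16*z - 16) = z + 4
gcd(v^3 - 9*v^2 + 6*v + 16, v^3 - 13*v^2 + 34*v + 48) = v^2 - 7*v - 8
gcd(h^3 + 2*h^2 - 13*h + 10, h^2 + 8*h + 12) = 1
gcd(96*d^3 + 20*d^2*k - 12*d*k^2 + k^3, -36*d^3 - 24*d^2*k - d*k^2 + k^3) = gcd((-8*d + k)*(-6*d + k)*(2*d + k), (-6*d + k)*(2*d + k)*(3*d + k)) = 12*d^2 + 4*d*k - k^2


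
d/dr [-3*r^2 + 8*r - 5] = 8 - 6*r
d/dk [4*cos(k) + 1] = -4*sin(k)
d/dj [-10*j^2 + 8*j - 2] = 8 - 20*j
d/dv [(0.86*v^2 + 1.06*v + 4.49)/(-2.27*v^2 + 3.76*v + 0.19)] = (5.6398*v^2 + 20.7114*v - 16.681)/(5.1529*v^4 - 17.0704*v^3 + 13.275*v^2 + 1.4288*v + 0.0361)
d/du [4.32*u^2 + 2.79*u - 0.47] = 8.64*u + 2.79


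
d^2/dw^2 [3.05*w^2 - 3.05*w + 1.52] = 6.10000000000000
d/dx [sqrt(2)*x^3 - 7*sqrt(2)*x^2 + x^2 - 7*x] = 3*sqrt(2)*x^2 - 14*sqrt(2)*x + 2*x - 7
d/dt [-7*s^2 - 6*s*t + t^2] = -6*s + 2*t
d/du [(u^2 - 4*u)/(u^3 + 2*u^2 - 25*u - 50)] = (-u^4 + 8*u^3 - 17*u^2 - 100*u + 200)/(u^6 + 4*u^5 - 46*u^4 - 200*u^3 + 425*u^2 + 2500*u + 2500)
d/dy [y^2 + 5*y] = 2*y + 5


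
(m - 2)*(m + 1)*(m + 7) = m^3 + 6*m^2 - 9*m - 14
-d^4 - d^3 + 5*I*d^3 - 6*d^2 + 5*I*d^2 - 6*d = d*(d - 6*I)*(-I*d + 1)*(-I*d - I)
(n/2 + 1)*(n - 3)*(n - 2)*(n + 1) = n^4/2 - n^3 - 7*n^2/2 + 4*n + 6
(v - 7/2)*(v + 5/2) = v^2 - v - 35/4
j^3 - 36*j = j*(j - 6)*(j + 6)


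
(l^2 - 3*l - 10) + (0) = l^2 - 3*l - 10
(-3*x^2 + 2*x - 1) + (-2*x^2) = -5*x^2 + 2*x - 1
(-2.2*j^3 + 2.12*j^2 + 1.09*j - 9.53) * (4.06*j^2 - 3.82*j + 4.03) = -8.932*j^5 + 17.0112*j^4 - 12.539*j^3 - 34.312*j^2 + 40.7973*j - 38.4059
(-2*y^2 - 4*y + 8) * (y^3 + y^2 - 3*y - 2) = -2*y^5 - 6*y^4 + 10*y^3 + 24*y^2 - 16*y - 16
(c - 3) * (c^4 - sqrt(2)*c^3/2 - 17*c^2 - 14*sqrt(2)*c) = c^5 - 3*c^4 - sqrt(2)*c^4/2 - 17*c^3 + 3*sqrt(2)*c^3/2 - 14*sqrt(2)*c^2 + 51*c^2 + 42*sqrt(2)*c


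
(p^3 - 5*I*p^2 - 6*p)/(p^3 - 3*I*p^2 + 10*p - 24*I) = p*(p - 3*I)/(p^2 - I*p + 12)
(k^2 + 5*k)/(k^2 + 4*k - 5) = k/(k - 1)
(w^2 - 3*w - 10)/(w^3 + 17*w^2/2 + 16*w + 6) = 2*(w - 5)/(2*w^2 + 13*w + 6)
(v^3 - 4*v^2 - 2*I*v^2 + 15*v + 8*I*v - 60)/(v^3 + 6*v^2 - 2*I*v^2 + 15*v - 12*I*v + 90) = (v - 4)/(v + 6)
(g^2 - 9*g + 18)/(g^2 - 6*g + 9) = (g - 6)/(g - 3)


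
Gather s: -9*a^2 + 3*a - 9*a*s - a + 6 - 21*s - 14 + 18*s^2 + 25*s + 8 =-9*a^2 + 2*a + 18*s^2 + s*(4 - 9*a)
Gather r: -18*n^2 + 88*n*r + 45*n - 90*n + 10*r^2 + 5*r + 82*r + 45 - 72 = -18*n^2 - 45*n + 10*r^2 + r*(88*n + 87) - 27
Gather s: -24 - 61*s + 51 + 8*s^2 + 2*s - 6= 8*s^2 - 59*s + 21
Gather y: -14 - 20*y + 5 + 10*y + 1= -10*y - 8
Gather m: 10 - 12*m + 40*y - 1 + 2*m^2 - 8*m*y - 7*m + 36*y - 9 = 2*m^2 + m*(-8*y - 19) + 76*y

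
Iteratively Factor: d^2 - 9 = (d + 3)*(d - 3)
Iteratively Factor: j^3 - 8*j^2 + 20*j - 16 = (j - 4)*(j^2 - 4*j + 4) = (j - 4)*(j - 2)*(j - 2)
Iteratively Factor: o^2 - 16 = (o + 4)*(o - 4)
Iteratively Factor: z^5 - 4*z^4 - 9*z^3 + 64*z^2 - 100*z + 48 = (z + 4)*(z^4 - 8*z^3 + 23*z^2 - 28*z + 12) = (z - 2)*(z + 4)*(z^3 - 6*z^2 + 11*z - 6) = (z - 2)^2*(z + 4)*(z^2 - 4*z + 3) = (z - 3)*(z - 2)^2*(z + 4)*(z - 1)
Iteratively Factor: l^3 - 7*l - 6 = (l + 1)*(l^2 - l - 6) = (l + 1)*(l + 2)*(l - 3)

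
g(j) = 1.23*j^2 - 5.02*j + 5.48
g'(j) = 2.46*j - 5.02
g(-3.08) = 32.61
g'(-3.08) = -12.60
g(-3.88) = 43.47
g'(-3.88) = -14.56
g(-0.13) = 6.15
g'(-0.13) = -5.34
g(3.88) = 4.52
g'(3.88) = 4.52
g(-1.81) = 18.60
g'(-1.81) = -9.47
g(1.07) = 1.52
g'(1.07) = -2.39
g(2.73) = 0.94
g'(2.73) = 1.70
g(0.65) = 2.74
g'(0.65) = -3.42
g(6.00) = 19.64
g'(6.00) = 9.74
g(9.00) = 59.93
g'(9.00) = 17.12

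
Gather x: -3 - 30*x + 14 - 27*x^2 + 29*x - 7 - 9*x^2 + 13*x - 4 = -36*x^2 + 12*x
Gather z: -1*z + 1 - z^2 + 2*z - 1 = -z^2 + z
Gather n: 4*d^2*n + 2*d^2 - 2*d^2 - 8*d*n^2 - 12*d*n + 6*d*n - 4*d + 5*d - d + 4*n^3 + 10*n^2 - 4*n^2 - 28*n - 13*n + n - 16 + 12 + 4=4*n^3 + n^2*(6 - 8*d) + n*(4*d^2 - 6*d - 40)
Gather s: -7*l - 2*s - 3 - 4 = -7*l - 2*s - 7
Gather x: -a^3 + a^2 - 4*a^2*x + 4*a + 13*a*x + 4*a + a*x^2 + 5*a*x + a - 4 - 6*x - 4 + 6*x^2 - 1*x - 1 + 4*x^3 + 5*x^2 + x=-a^3 + a^2 + 9*a + 4*x^3 + x^2*(a + 11) + x*(-4*a^2 + 18*a - 6) - 9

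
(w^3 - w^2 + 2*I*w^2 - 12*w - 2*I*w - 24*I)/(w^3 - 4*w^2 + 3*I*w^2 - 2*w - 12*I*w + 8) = (w + 3)/(w + I)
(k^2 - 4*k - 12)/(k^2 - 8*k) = (k^2 - 4*k - 12)/(k*(k - 8))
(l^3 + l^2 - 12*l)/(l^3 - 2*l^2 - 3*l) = (l + 4)/(l + 1)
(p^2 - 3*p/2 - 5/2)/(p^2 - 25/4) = 2*(p + 1)/(2*p + 5)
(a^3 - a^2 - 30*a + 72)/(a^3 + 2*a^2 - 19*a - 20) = (a^2 + 3*a - 18)/(a^2 + 6*a + 5)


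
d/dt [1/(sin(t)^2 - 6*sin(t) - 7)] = 2*(3 - sin(t))*cos(t)/((sin(t) - 7)^2*(sin(t) + 1)^2)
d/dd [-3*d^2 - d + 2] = -6*d - 1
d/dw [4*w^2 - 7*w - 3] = 8*w - 7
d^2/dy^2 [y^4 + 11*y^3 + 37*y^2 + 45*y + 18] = 12*y^2 + 66*y + 74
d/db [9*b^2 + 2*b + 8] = 18*b + 2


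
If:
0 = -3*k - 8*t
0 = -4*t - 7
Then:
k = 14/3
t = -7/4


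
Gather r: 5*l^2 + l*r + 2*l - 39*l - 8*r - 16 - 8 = 5*l^2 - 37*l + r*(l - 8) - 24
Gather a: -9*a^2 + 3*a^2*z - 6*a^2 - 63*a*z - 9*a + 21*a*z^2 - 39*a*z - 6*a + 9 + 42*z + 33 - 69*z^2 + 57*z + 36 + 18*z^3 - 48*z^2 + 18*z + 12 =a^2*(3*z - 15) + a*(21*z^2 - 102*z - 15) + 18*z^3 - 117*z^2 + 117*z + 90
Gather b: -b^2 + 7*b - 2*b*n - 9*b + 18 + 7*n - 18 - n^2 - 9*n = -b^2 + b*(-2*n - 2) - n^2 - 2*n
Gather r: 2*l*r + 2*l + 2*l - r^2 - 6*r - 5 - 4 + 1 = 4*l - r^2 + r*(2*l - 6) - 8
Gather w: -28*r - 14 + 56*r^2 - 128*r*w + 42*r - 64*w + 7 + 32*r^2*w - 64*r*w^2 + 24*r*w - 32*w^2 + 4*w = 56*r^2 + 14*r + w^2*(-64*r - 32) + w*(32*r^2 - 104*r - 60) - 7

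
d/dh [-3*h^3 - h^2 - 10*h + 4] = -9*h^2 - 2*h - 10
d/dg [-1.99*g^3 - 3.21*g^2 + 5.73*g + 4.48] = -5.97*g^2 - 6.42*g + 5.73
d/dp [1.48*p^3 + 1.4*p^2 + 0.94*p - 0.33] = 4.44*p^2 + 2.8*p + 0.94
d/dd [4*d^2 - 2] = 8*d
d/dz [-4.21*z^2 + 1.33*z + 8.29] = 1.33 - 8.42*z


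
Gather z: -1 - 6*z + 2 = 1 - 6*z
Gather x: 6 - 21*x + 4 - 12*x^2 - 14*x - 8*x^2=-20*x^2 - 35*x + 10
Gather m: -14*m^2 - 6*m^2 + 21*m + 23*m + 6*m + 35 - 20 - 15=-20*m^2 + 50*m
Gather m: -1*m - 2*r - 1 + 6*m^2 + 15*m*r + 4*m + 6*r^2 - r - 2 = 6*m^2 + m*(15*r + 3) + 6*r^2 - 3*r - 3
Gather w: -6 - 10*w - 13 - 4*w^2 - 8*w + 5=-4*w^2 - 18*w - 14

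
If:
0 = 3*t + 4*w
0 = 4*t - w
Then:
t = 0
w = 0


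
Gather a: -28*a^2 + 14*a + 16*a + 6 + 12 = -28*a^2 + 30*a + 18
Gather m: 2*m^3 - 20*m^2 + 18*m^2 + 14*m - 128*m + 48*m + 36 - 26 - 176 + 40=2*m^3 - 2*m^2 - 66*m - 126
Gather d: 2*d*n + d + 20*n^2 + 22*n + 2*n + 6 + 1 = d*(2*n + 1) + 20*n^2 + 24*n + 7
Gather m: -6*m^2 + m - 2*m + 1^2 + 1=-6*m^2 - m + 2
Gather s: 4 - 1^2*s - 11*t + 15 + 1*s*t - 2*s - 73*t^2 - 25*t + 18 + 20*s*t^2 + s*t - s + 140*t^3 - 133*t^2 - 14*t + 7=s*(20*t^2 + 2*t - 4) + 140*t^3 - 206*t^2 - 50*t + 44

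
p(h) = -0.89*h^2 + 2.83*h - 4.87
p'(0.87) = 1.28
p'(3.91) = -4.13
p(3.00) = -4.39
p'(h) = 2.83 - 1.78*h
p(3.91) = -7.41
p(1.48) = -2.63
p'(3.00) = -2.51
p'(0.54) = 1.87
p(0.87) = -3.08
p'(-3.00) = 8.17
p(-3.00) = -21.37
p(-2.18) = -15.27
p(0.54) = -3.60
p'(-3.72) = 9.45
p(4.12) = -8.32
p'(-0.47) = 3.67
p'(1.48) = 0.20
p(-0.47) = -6.40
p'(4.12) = -4.50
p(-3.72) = -27.71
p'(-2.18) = 6.71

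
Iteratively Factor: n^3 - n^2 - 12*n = (n)*(n^2 - n - 12) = n*(n + 3)*(n - 4)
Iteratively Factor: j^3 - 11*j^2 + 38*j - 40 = (j - 2)*(j^2 - 9*j + 20) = (j - 5)*(j - 2)*(j - 4)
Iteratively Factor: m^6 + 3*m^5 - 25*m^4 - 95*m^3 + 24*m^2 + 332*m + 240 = (m + 3)*(m^5 - 25*m^3 - 20*m^2 + 84*m + 80) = (m - 2)*(m + 3)*(m^4 + 2*m^3 - 21*m^2 - 62*m - 40) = (m - 2)*(m + 3)*(m + 4)*(m^3 - 2*m^2 - 13*m - 10) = (m - 2)*(m + 2)*(m + 3)*(m + 4)*(m^2 - 4*m - 5) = (m - 2)*(m + 1)*(m + 2)*(m + 3)*(m + 4)*(m - 5)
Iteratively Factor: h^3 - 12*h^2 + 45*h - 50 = (h - 2)*(h^2 - 10*h + 25) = (h - 5)*(h - 2)*(h - 5)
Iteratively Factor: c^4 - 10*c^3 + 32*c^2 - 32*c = (c - 4)*(c^3 - 6*c^2 + 8*c) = c*(c - 4)*(c^2 - 6*c + 8) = c*(c - 4)*(c - 2)*(c - 4)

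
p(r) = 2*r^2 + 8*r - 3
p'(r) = 4*r + 8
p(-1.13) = -9.49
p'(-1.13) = 3.48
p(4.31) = 68.63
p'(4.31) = 25.24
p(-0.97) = -8.88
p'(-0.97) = 4.12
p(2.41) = 27.90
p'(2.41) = 17.64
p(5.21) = 92.97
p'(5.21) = 28.84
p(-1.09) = -9.34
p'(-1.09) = 3.64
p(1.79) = 17.73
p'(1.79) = 15.16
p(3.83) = 56.98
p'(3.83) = 23.32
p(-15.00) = 327.00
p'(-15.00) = -52.00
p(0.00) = -3.00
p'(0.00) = 8.00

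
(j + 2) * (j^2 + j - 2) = j^3 + 3*j^2 - 4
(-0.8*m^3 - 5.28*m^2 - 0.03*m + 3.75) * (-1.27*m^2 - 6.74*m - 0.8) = 1.016*m^5 + 12.0976*m^4 + 36.2653*m^3 - 0.3363*m^2 - 25.251*m - 3.0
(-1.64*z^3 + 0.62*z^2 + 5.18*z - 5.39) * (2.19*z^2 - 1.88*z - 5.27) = -3.5916*z^5 + 4.441*z^4 + 18.8214*z^3 - 24.8099*z^2 - 17.1654*z + 28.4053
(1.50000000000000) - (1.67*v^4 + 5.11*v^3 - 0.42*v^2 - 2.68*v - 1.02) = -1.67*v^4 - 5.11*v^3 + 0.42*v^2 + 2.68*v + 2.52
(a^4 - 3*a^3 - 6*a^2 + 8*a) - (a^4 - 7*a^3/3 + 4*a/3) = -2*a^3/3 - 6*a^2 + 20*a/3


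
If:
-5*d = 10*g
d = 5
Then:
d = 5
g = -5/2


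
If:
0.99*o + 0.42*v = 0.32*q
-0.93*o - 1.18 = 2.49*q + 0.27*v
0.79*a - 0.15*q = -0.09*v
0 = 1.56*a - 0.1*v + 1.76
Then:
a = -0.73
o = -2.67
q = -0.15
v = 6.18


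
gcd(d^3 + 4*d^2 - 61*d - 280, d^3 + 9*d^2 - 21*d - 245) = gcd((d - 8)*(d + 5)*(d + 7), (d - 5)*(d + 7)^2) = d + 7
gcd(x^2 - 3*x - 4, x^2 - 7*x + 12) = x - 4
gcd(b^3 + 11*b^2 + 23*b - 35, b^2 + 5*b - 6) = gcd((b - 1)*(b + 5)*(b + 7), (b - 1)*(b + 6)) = b - 1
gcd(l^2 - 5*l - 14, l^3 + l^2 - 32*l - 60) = l + 2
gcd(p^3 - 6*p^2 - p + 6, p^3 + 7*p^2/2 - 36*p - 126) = p - 6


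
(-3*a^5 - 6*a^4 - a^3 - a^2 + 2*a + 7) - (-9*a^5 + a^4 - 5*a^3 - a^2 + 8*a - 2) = 6*a^5 - 7*a^4 + 4*a^3 - 6*a + 9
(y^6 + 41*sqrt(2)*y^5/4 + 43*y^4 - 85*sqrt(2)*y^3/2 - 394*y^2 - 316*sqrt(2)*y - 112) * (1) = y^6 + 41*sqrt(2)*y^5/4 + 43*y^4 - 85*sqrt(2)*y^3/2 - 394*y^2 - 316*sqrt(2)*y - 112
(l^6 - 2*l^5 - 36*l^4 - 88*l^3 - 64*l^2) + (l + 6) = l^6 - 2*l^5 - 36*l^4 - 88*l^3 - 64*l^2 + l + 6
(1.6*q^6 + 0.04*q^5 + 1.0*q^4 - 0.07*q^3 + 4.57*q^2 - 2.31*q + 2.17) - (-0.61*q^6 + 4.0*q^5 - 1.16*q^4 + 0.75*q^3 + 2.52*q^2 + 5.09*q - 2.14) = 2.21*q^6 - 3.96*q^5 + 2.16*q^4 - 0.82*q^3 + 2.05*q^2 - 7.4*q + 4.31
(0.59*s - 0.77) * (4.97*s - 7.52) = 2.9323*s^2 - 8.2637*s + 5.7904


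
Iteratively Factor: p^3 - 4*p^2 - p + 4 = (p - 1)*(p^2 - 3*p - 4) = (p - 1)*(p + 1)*(p - 4)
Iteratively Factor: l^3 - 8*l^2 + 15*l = (l - 3)*(l^2 - 5*l) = (l - 5)*(l - 3)*(l)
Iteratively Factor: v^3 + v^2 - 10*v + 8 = (v - 2)*(v^2 + 3*v - 4) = (v - 2)*(v - 1)*(v + 4)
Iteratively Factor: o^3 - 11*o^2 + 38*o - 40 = (o - 5)*(o^2 - 6*o + 8) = (o - 5)*(o - 4)*(o - 2)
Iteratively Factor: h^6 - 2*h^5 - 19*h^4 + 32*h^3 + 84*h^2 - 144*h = (h - 2)*(h^5 - 19*h^3 - 6*h^2 + 72*h) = (h - 2)*(h + 3)*(h^4 - 3*h^3 - 10*h^2 + 24*h) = (h - 4)*(h - 2)*(h + 3)*(h^3 + h^2 - 6*h) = (h - 4)*(h - 2)^2*(h + 3)*(h^2 + 3*h) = (h - 4)*(h - 2)^2*(h + 3)^2*(h)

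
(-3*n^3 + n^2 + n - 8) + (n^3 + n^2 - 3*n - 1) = -2*n^3 + 2*n^2 - 2*n - 9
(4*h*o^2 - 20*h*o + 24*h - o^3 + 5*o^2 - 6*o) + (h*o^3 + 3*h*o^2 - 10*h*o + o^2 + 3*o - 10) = h*o^3 + 7*h*o^2 - 30*h*o + 24*h - o^3 + 6*o^2 - 3*o - 10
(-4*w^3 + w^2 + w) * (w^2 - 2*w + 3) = -4*w^5 + 9*w^4 - 13*w^3 + w^2 + 3*w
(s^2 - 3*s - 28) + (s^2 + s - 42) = 2*s^2 - 2*s - 70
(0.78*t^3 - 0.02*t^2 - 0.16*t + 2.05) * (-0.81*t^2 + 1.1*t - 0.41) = -0.6318*t^5 + 0.8742*t^4 - 0.2122*t^3 - 1.8283*t^2 + 2.3206*t - 0.8405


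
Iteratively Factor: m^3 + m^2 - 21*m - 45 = (m + 3)*(m^2 - 2*m - 15) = (m - 5)*(m + 3)*(m + 3)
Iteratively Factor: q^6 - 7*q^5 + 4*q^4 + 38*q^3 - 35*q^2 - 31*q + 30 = (q - 5)*(q^5 - 2*q^4 - 6*q^3 + 8*q^2 + 5*q - 6) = (q - 5)*(q - 3)*(q^4 + q^3 - 3*q^2 - q + 2) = (q - 5)*(q - 3)*(q - 1)*(q^3 + 2*q^2 - q - 2) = (q - 5)*(q - 3)*(q - 1)*(q + 1)*(q^2 + q - 2) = (q - 5)*(q - 3)*(q - 1)^2*(q + 1)*(q + 2)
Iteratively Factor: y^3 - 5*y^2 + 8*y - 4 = (y - 2)*(y^2 - 3*y + 2) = (y - 2)*(y - 1)*(y - 2)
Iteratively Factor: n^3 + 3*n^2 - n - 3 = (n + 3)*(n^2 - 1) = (n + 1)*(n + 3)*(n - 1)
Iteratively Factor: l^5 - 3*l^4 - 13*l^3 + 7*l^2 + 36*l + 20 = (l + 2)*(l^4 - 5*l^3 - 3*l^2 + 13*l + 10) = (l - 2)*(l + 2)*(l^3 - 3*l^2 - 9*l - 5) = (l - 2)*(l + 1)*(l + 2)*(l^2 - 4*l - 5) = (l - 5)*(l - 2)*(l + 1)*(l + 2)*(l + 1)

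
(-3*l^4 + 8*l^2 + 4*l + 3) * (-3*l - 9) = 9*l^5 + 27*l^4 - 24*l^3 - 84*l^2 - 45*l - 27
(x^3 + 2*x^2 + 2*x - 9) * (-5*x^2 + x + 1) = -5*x^5 - 9*x^4 - 7*x^3 + 49*x^2 - 7*x - 9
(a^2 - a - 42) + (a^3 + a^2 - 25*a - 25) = a^3 + 2*a^2 - 26*a - 67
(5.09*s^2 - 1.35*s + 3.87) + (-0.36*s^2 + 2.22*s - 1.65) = 4.73*s^2 + 0.87*s + 2.22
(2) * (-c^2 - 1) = -2*c^2 - 2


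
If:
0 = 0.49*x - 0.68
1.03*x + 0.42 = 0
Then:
No Solution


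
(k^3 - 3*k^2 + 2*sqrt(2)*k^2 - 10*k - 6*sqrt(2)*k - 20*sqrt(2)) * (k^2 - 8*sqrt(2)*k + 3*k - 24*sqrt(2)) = k^5 - 6*sqrt(2)*k^4 - 51*k^3 - 30*k^2 + 114*sqrt(2)*k^2 + 180*sqrt(2)*k + 608*k + 960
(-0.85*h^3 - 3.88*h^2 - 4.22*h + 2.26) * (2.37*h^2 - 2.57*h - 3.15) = -2.0145*h^5 - 7.0111*h^4 + 2.6477*h^3 + 28.4236*h^2 + 7.4848*h - 7.119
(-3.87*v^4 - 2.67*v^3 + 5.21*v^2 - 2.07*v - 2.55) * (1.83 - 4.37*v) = 16.9119*v^5 + 4.5858*v^4 - 27.6538*v^3 + 18.5802*v^2 + 7.3554*v - 4.6665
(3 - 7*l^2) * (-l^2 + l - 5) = 7*l^4 - 7*l^3 + 32*l^2 + 3*l - 15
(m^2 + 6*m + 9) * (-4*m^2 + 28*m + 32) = -4*m^4 + 4*m^3 + 164*m^2 + 444*m + 288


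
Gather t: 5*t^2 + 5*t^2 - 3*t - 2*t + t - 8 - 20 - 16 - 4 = 10*t^2 - 4*t - 48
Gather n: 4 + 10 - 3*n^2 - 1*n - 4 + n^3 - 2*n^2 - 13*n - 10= n^3 - 5*n^2 - 14*n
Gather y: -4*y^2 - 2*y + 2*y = -4*y^2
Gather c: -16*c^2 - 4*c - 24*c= -16*c^2 - 28*c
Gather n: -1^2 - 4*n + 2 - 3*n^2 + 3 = -3*n^2 - 4*n + 4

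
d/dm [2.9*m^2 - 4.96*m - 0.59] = 5.8*m - 4.96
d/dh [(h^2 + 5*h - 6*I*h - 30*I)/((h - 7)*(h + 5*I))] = (h^2*(-12 + 11*I) - 10*I*h - 360 - 385*I)/(h^4 + h^3*(-14 + 10*I) + h^2*(24 - 140*I) + h*(350 + 490*I) - 1225)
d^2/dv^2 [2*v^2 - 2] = 4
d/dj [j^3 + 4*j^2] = j*(3*j + 8)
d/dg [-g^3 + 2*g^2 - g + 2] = -3*g^2 + 4*g - 1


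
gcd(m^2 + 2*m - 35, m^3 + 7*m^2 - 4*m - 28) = m + 7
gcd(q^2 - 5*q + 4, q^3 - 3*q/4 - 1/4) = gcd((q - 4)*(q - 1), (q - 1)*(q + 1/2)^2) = q - 1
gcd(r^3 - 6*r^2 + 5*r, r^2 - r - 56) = 1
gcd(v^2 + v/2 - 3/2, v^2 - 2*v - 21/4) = v + 3/2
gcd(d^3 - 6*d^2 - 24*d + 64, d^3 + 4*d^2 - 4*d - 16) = d^2 + 2*d - 8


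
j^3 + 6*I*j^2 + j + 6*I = (j - I)*(j + I)*(j + 6*I)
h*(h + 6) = h^2 + 6*h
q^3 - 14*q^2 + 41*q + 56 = (q - 8)*(q - 7)*(q + 1)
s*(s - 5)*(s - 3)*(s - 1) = s^4 - 9*s^3 + 23*s^2 - 15*s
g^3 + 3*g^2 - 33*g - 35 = (g - 5)*(g + 1)*(g + 7)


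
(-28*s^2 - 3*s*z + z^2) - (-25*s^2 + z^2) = -3*s^2 - 3*s*z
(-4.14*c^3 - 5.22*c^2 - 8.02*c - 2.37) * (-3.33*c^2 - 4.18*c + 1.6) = 13.7862*c^5 + 34.6878*c^4 + 41.9022*c^3 + 33.0637*c^2 - 2.9254*c - 3.792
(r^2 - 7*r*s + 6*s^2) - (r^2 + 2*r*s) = -9*r*s + 6*s^2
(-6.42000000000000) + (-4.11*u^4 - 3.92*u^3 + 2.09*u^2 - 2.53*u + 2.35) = -4.11*u^4 - 3.92*u^3 + 2.09*u^2 - 2.53*u - 4.07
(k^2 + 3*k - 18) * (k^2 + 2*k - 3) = k^4 + 5*k^3 - 15*k^2 - 45*k + 54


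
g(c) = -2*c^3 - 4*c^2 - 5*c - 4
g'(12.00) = -965.00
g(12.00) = -4096.00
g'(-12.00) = -773.00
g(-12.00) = 2936.00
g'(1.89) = -41.55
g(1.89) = -41.24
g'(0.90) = -17.06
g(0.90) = -13.20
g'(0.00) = -5.00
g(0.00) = -4.00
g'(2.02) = -45.64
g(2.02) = -46.91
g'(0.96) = -18.21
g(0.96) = -14.26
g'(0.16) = -6.43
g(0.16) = -4.91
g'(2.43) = -59.87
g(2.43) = -68.47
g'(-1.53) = -6.81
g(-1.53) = 1.45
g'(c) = -6*c^2 - 8*c - 5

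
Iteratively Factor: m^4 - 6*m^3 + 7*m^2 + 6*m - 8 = (m - 4)*(m^3 - 2*m^2 - m + 2) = (m - 4)*(m - 2)*(m^2 - 1) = (m - 4)*(m - 2)*(m + 1)*(m - 1)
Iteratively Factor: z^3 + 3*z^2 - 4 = (z + 2)*(z^2 + z - 2) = (z + 2)^2*(z - 1)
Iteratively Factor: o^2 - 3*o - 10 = (o + 2)*(o - 5)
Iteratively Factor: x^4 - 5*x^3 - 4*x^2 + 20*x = (x - 2)*(x^3 - 3*x^2 - 10*x) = (x - 2)*(x + 2)*(x^2 - 5*x) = x*(x - 2)*(x + 2)*(x - 5)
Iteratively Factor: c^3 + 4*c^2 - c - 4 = (c + 4)*(c^2 - 1) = (c - 1)*(c + 4)*(c + 1)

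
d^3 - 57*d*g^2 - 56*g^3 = (d - 8*g)*(d + g)*(d + 7*g)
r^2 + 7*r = r*(r + 7)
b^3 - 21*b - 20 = (b - 5)*(b + 1)*(b + 4)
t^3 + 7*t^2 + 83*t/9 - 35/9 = (t - 1/3)*(t + 7/3)*(t + 5)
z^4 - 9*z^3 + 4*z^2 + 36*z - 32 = (z - 8)*(z - 2)*(z - 1)*(z + 2)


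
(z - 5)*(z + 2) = z^2 - 3*z - 10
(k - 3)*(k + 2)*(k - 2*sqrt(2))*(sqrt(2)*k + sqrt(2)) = sqrt(2)*k^4 - 4*k^3 - 7*sqrt(2)*k^2 - 6*sqrt(2)*k + 28*k + 24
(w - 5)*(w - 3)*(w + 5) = w^3 - 3*w^2 - 25*w + 75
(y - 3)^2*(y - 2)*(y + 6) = y^4 - 2*y^3 - 27*y^2 + 108*y - 108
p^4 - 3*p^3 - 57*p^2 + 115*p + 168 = (p - 8)*(p - 3)*(p + 1)*(p + 7)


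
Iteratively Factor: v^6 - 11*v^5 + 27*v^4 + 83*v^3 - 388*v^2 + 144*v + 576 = (v - 4)*(v^5 - 7*v^4 - v^3 + 79*v^2 - 72*v - 144) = (v - 4)*(v - 3)*(v^4 - 4*v^3 - 13*v^2 + 40*v + 48) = (v - 4)^2*(v - 3)*(v^3 - 13*v - 12) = (v - 4)^2*(v - 3)*(v + 3)*(v^2 - 3*v - 4) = (v - 4)^3*(v - 3)*(v + 3)*(v + 1)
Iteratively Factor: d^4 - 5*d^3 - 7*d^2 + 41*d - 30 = (d + 3)*(d^3 - 8*d^2 + 17*d - 10) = (d - 5)*(d + 3)*(d^2 - 3*d + 2) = (d - 5)*(d - 1)*(d + 3)*(d - 2)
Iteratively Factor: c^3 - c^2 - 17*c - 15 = (c - 5)*(c^2 + 4*c + 3) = (c - 5)*(c + 1)*(c + 3)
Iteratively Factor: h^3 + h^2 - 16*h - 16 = (h - 4)*(h^2 + 5*h + 4) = (h - 4)*(h + 4)*(h + 1)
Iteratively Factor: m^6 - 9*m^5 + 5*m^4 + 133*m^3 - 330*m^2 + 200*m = (m)*(m^5 - 9*m^4 + 5*m^3 + 133*m^2 - 330*m + 200) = m*(m - 2)*(m^4 - 7*m^3 - 9*m^2 + 115*m - 100) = m*(m - 5)*(m - 2)*(m^3 - 2*m^2 - 19*m + 20) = m*(m - 5)*(m - 2)*(m + 4)*(m^2 - 6*m + 5) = m*(m - 5)^2*(m - 2)*(m + 4)*(m - 1)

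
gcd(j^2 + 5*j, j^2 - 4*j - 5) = 1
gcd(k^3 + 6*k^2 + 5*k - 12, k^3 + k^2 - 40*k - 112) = k + 4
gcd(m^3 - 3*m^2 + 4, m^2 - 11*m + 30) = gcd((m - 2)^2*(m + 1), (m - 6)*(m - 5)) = 1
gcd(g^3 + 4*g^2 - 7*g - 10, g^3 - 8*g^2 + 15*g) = 1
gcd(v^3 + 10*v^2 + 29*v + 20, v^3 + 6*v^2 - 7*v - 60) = v^2 + 9*v + 20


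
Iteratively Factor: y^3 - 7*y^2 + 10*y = (y)*(y^2 - 7*y + 10) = y*(y - 5)*(y - 2)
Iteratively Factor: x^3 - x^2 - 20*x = (x)*(x^2 - x - 20) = x*(x - 5)*(x + 4)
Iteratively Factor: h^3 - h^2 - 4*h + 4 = (h - 2)*(h^2 + h - 2) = (h - 2)*(h - 1)*(h + 2)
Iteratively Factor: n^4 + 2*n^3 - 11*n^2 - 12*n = (n)*(n^3 + 2*n^2 - 11*n - 12) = n*(n + 4)*(n^2 - 2*n - 3) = n*(n - 3)*(n + 4)*(n + 1)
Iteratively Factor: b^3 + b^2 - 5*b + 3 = (b + 3)*(b^2 - 2*b + 1) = (b - 1)*(b + 3)*(b - 1)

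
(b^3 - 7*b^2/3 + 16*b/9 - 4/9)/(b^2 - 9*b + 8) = (9*b^2 - 12*b + 4)/(9*(b - 8))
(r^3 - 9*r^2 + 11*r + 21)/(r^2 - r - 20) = (-r^3 + 9*r^2 - 11*r - 21)/(-r^2 + r + 20)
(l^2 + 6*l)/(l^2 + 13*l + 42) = l/(l + 7)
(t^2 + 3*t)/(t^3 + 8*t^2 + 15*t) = 1/(t + 5)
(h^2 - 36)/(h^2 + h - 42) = (h + 6)/(h + 7)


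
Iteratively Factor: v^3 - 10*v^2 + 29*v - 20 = (v - 1)*(v^2 - 9*v + 20) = (v - 5)*(v - 1)*(v - 4)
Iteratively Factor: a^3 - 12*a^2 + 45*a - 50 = (a - 5)*(a^2 - 7*a + 10) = (a - 5)^2*(a - 2)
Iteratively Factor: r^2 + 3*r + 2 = (r + 1)*(r + 2)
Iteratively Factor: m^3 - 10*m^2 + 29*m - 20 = (m - 1)*(m^2 - 9*m + 20) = (m - 4)*(m - 1)*(m - 5)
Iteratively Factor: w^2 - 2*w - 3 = (w + 1)*(w - 3)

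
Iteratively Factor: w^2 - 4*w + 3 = (w - 1)*(w - 3)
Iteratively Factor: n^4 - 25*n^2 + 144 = (n + 3)*(n^3 - 3*n^2 - 16*n + 48) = (n - 4)*(n + 3)*(n^2 + n - 12) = (n - 4)*(n + 3)*(n + 4)*(n - 3)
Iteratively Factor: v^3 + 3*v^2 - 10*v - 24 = (v + 4)*(v^2 - v - 6) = (v - 3)*(v + 4)*(v + 2)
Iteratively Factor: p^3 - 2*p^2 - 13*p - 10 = (p + 2)*(p^2 - 4*p - 5) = (p + 1)*(p + 2)*(p - 5)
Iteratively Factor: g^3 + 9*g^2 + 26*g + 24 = (g + 2)*(g^2 + 7*g + 12) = (g + 2)*(g + 3)*(g + 4)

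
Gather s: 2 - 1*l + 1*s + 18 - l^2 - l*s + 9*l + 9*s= -l^2 + 8*l + s*(10 - l) + 20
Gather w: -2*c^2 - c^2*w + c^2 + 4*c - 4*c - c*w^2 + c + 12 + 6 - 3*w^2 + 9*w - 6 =-c^2 + c + w^2*(-c - 3) + w*(9 - c^2) + 12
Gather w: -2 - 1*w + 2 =-w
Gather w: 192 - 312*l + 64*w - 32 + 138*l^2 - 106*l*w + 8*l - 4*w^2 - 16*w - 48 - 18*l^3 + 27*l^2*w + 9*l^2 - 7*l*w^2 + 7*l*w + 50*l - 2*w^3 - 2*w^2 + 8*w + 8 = -18*l^3 + 147*l^2 - 254*l - 2*w^3 + w^2*(-7*l - 6) + w*(27*l^2 - 99*l + 56) + 120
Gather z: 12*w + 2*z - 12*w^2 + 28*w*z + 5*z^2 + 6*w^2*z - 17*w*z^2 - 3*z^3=-12*w^2 + 12*w - 3*z^3 + z^2*(5 - 17*w) + z*(6*w^2 + 28*w + 2)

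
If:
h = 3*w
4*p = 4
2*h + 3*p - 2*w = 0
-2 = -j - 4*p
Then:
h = -9/4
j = -2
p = 1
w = -3/4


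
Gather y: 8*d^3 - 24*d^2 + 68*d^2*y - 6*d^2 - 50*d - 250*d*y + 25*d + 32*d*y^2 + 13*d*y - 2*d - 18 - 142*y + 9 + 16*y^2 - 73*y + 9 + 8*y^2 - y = 8*d^3 - 30*d^2 - 27*d + y^2*(32*d + 24) + y*(68*d^2 - 237*d - 216)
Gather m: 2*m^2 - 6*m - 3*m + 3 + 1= 2*m^2 - 9*m + 4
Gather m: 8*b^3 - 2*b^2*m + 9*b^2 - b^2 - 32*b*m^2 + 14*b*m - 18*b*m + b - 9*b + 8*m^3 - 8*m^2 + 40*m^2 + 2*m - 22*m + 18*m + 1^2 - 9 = 8*b^3 + 8*b^2 - 8*b + 8*m^3 + m^2*(32 - 32*b) + m*(-2*b^2 - 4*b - 2) - 8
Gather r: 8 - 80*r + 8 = 16 - 80*r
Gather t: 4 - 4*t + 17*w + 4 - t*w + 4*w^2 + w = t*(-w - 4) + 4*w^2 + 18*w + 8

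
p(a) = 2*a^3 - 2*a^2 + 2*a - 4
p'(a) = 6*a^2 - 4*a + 2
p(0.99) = -2.04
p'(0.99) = 3.92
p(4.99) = 204.68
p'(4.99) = 131.44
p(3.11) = 43.04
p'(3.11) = 47.59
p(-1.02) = -10.24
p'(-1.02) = 12.32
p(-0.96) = -9.53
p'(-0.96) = 11.37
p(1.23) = -0.84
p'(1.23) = 6.16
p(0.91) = -2.33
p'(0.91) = 3.33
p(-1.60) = -20.51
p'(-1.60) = 23.76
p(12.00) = 3188.00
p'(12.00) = 818.00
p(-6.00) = -520.00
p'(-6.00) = 242.00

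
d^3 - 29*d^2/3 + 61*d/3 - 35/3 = (d - 7)*(d - 5/3)*(d - 1)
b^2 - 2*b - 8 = (b - 4)*(b + 2)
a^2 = a^2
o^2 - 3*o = o*(o - 3)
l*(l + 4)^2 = l^3 + 8*l^2 + 16*l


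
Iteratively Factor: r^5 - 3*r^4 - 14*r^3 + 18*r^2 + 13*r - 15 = (r + 3)*(r^4 - 6*r^3 + 4*r^2 + 6*r - 5) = (r - 1)*(r + 3)*(r^3 - 5*r^2 - r + 5) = (r - 1)*(r + 1)*(r + 3)*(r^2 - 6*r + 5) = (r - 1)^2*(r + 1)*(r + 3)*(r - 5)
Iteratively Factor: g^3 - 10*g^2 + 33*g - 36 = (g - 3)*(g^2 - 7*g + 12) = (g - 4)*(g - 3)*(g - 3)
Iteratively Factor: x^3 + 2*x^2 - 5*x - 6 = (x + 3)*(x^2 - x - 2) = (x + 1)*(x + 3)*(x - 2)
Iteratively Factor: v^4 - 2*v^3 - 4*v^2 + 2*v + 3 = (v - 1)*(v^3 - v^2 - 5*v - 3) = (v - 1)*(v + 1)*(v^2 - 2*v - 3) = (v - 1)*(v + 1)^2*(v - 3)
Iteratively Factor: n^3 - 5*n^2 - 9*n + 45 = (n + 3)*(n^2 - 8*n + 15) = (n - 5)*(n + 3)*(n - 3)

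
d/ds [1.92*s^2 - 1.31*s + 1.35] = 3.84*s - 1.31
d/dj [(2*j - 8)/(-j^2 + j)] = 2*(j^2 - 8*j + 4)/(j^2*(j^2 - 2*j + 1))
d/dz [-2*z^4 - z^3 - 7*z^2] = z*(-8*z^2 - 3*z - 14)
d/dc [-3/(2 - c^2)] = -6*c/(c^2 - 2)^2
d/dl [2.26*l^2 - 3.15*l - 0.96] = 4.52*l - 3.15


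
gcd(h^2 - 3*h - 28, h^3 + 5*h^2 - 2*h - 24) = h + 4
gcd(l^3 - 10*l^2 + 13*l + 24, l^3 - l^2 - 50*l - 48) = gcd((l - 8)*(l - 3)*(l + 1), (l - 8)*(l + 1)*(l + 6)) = l^2 - 7*l - 8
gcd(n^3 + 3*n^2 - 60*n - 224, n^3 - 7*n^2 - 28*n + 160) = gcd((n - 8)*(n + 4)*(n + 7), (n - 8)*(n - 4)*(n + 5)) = n - 8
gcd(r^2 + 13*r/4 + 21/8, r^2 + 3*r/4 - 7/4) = r + 7/4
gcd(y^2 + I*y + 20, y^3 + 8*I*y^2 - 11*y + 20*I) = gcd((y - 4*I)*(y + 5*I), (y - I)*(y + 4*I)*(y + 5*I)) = y + 5*I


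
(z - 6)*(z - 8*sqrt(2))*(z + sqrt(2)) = z^3 - 7*sqrt(2)*z^2 - 6*z^2 - 16*z + 42*sqrt(2)*z + 96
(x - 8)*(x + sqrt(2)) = x^2 - 8*x + sqrt(2)*x - 8*sqrt(2)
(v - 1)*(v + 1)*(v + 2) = v^3 + 2*v^2 - v - 2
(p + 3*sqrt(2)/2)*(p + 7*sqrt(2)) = p^2 + 17*sqrt(2)*p/2 + 21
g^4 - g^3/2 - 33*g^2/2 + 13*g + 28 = (g - 7/2)*(g - 2)*(g + 1)*(g + 4)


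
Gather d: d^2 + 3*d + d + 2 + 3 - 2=d^2 + 4*d + 3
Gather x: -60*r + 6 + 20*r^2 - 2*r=20*r^2 - 62*r + 6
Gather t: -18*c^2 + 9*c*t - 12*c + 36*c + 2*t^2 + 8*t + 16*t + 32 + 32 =-18*c^2 + 24*c + 2*t^2 + t*(9*c + 24) + 64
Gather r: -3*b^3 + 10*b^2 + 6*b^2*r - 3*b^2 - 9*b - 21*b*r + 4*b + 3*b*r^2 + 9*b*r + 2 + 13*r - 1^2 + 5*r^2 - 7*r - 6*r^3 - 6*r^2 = -3*b^3 + 7*b^2 - 5*b - 6*r^3 + r^2*(3*b - 1) + r*(6*b^2 - 12*b + 6) + 1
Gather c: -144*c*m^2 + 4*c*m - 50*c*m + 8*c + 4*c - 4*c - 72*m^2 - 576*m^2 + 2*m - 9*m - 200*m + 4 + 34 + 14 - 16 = c*(-144*m^2 - 46*m + 8) - 648*m^2 - 207*m + 36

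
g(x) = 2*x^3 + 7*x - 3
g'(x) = 6*x^2 + 7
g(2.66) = 53.26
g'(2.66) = 49.45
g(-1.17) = -14.39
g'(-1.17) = 15.21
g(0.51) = 0.84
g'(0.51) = 8.56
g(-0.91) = -10.88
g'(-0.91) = 11.97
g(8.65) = 1351.98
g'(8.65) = 455.94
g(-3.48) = -111.65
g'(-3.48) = 79.66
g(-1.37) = -17.73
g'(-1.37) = 18.26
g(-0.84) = -10.07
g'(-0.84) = 11.23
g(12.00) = 3537.00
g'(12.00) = 871.00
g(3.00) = 72.00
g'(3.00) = 61.00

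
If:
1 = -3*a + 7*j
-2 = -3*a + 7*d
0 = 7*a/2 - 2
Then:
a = 4/7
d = -2/49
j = 19/49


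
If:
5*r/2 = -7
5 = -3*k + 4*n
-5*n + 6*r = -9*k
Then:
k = 461/105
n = 159/35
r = -14/5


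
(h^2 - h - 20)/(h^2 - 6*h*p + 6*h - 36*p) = (h^2 - h - 20)/(h^2 - 6*h*p + 6*h - 36*p)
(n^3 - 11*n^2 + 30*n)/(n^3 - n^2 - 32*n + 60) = n*(n - 6)/(n^2 + 4*n - 12)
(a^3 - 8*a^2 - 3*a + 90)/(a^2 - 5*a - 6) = (a^2 - 2*a - 15)/(a + 1)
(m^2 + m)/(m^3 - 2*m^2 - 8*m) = (m + 1)/(m^2 - 2*m - 8)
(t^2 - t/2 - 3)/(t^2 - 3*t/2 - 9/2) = (t - 2)/(t - 3)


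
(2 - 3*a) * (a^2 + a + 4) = -3*a^3 - a^2 - 10*a + 8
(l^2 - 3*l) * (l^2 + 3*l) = l^4 - 9*l^2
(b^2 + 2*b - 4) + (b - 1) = b^2 + 3*b - 5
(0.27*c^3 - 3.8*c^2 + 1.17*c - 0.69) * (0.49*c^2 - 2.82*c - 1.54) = 0.1323*c^5 - 2.6234*c^4 + 10.8735*c^3 + 2.2145*c^2 + 0.144*c + 1.0626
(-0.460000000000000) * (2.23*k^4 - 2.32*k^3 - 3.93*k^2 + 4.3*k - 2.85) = -1.0258*k^4 + 1.0672*k^3 + 1.8078*k^2 - 1.978*k + 1.311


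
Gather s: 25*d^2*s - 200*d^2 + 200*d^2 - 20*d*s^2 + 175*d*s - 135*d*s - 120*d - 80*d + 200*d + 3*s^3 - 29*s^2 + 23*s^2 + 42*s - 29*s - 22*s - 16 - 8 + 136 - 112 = 3*s^3 + s^2*(-20*d - 6) + s*(25*d^2 + 40*d - 9)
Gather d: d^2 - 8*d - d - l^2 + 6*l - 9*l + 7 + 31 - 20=d^2 - 9*d - l^2 - 3*l + 18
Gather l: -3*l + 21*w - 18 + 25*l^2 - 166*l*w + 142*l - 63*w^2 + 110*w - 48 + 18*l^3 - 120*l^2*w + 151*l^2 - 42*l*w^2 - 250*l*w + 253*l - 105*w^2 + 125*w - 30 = 18*l^3 + l^2*(176 - 120*w) + l*(-42*w^2 - 416*w + 392) - 168*w^2 + 256*w - 96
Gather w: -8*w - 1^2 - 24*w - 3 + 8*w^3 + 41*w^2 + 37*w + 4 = 8*w^3 + 41*w^2 + 5*w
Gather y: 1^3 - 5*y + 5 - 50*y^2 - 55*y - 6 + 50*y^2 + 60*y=0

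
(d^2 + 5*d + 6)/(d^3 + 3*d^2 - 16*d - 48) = (d + 2)/(d^2 - 16)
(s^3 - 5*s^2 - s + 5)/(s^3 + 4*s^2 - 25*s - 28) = (s^2 - 6*s + 5)/(s^2 + 3*s - 28)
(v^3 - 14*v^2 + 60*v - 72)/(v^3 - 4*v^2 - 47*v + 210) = (v^2 - 8*v + 12)/(v^2 + 2*v - 35)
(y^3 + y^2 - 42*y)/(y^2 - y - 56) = y*(y - 6)/(y - 8)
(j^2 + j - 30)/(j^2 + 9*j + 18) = (j - 5)/(j + 3)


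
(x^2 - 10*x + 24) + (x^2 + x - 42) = 2*x^2 - 9*x - 18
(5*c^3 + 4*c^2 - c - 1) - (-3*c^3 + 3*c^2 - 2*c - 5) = 8*c^3 + c^2 + c + 4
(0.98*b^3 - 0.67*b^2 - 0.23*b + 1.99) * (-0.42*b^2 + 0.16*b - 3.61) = -0.4116*b^5 + 0.4382*b^4 - 3.5484*b^3 + 1.5461*b^2 + 1.1487*b - 7.1839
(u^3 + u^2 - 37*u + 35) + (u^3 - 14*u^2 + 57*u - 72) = 2*u^3 - 13*u^2 + 20*u - 37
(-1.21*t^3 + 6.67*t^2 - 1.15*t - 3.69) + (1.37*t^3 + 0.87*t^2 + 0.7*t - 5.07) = 0.16*t^3 + 7.54*t^2 - 0.45*t - 8.76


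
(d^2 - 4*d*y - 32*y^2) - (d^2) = -4*d*y - 32*y^2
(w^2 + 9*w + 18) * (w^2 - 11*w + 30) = w^4 - 2*w^3 - 51*w^2 + 72*w + 540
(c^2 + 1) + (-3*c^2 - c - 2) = -2*c^2 - c - 1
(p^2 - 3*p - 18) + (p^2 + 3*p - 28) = 2*p^2 - 46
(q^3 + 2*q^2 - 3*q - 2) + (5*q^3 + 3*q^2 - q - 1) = 6*q^3 + 5*q^2 - 4*q - 3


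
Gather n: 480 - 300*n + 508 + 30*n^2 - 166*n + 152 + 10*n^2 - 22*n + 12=40*n^2 - 488*n + 1152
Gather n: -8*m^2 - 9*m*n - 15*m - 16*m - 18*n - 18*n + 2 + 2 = -8*m^2 - 31*m + n*(-9*m - 36) + 4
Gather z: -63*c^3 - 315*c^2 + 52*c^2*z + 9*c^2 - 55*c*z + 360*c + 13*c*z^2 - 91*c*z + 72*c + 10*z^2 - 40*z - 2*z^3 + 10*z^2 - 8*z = -63*c^3 - 306*c^2 + 432*c - 2*z^3 + z^2*(13*c + 20) + z*(52*c^2 - 146*c - 48)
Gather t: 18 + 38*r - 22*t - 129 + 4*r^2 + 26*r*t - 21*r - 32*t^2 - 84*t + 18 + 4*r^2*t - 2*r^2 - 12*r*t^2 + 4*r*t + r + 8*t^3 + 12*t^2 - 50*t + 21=2*r^2 + 18*r + 8*t^3 + t^2*(-12*r - 20) + t*(4*r^2 + 30*r - 156) - 72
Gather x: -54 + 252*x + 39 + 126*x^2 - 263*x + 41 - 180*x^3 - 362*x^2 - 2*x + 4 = -180*x^3 - 236*x^2 - 13*x + 30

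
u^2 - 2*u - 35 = (u - 7)*(u + 5)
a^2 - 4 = (a - 2)*(a + 2)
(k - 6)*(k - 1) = k^2 - 7*k + 6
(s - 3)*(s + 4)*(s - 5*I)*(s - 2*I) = s^4 + s^3 - 7*I*s^3 - 22*s^2 - 7*I*s^2 - 10*s + 84*I*s + 120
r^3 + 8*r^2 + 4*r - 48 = (r - 2)*(r + 4)*(r + 6)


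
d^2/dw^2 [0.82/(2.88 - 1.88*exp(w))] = (-2.898208*exp(w) - 4.439808)*exp(w)/(1.88*exp(w) - 2.88)^3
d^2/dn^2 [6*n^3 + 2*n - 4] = 36*n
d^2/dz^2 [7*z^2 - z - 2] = 14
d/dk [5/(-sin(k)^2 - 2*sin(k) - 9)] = 10*(sin(k) + 1)*cos(k)/(sin(k)^2 + 2*sin(k) + 9)^2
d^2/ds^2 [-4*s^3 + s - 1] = -24*s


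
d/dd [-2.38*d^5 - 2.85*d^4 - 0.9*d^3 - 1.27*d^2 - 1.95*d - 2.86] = -11.9*d^4 - 11.4*d^3 - 2.7*d^2 - 2.54*d - 1.95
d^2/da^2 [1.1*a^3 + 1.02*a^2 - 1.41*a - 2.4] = 6.6*a + 2.04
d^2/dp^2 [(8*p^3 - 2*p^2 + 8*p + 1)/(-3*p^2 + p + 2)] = 2*(-122*p^3 - 39*p^2 - 231*p + 17)/(27*p^6 - 27*p^5 - 45*p^4 + 35*p^3 + 30*p^2 - 12*p - 8)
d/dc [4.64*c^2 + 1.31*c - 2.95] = 9.28*c + 1.31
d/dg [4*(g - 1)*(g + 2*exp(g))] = 8*g*exp(g) + 8*g - 4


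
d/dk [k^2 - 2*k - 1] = 2*k - 2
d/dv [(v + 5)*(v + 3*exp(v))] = v + (v + 5)*(3*exp(v) + 1) + 3*exp(v)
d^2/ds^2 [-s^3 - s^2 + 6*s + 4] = -6*s - 2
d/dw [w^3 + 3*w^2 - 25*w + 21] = 3*w^2 + 6*w - 25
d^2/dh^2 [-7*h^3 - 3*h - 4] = -42*h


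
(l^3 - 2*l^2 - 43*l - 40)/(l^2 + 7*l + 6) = (l^2 - 3*l - 40)/(l + 6)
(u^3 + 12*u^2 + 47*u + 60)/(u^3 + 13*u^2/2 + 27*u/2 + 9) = 2*(u^2 + 9*u + 20)/(2*u^2 + 7*u + 6)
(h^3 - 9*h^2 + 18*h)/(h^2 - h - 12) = h*(-h^2 + 9*h - 18)/(-h^2 + h + 12)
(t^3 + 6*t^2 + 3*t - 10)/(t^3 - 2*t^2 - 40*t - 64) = (t^2 + 4*t - 5)/(t^2 - 4*t - 32)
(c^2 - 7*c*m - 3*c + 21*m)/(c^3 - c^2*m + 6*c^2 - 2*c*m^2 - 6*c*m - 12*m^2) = (-c^2 + 7*c*m + 3*c - 21*m)/(-c^3 + c^2*m - 6*c^2 + 2*c*m^2 + 6*c*m + 12*m^2)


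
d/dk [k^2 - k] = 2*k - 1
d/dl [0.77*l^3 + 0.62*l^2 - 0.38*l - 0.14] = 2.31*l^2 + 1.24*l - 0.38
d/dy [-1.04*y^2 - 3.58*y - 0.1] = -2.08*y - 3.58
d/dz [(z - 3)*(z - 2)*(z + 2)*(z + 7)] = 4*z^3 + 12*z^2 - 50*z - 16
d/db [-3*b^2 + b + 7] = 1 - 6*b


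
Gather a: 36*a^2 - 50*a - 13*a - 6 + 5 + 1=36*a^2 - 63*a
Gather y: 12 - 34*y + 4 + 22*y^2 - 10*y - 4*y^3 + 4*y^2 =-4*y^3 + 26*y^2 - 44*y + 16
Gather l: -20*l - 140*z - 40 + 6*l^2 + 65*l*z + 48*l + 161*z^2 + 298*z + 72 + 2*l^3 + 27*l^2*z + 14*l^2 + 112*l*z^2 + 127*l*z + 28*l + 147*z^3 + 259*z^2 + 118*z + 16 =2*l^3 + l^2*(27*z + 20) + l*(112*z^2 + 192*z + 56) + 147*z^3 + 420*z^2 + 276*z + 48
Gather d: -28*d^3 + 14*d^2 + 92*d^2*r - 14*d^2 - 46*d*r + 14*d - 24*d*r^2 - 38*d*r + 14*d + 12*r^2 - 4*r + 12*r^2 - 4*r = -28*d^3 + 92*d^2*r + d*(-24*r^2 - 84*r + 28) + 24*r^2 - 8*r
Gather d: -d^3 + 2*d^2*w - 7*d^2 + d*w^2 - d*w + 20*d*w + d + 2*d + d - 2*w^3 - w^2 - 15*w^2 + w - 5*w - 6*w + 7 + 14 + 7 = -d^3 + d^2*(2*w - 7) + d*(w^2 + 19*w + 4) - 2*w^3 - 16*w^2 - 10*w + 28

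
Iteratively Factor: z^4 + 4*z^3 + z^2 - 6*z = (z)*(z^3 + 4*z^2 + z - 6) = z*(z + 3)*(z^2 + z - 2) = z*(z - 1)*(z + 3)*(z + 2)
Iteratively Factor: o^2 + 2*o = (o)*(o + 2)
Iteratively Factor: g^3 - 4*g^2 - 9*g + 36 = (g + 3)*(g^2 - 7*g + 12) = (g - 3)*(g + 3)*(g - 4)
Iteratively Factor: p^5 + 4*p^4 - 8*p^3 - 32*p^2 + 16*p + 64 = (p - 2)*(p^4 + 6*p^3 + 4*p^2 - 24*p - 32) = (p - 2)*(p + 2)*(p^3 + 4*p^2 - 4*p - 16) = (p - 2)*(p + 2)^2*(p^2 + 2*p - 8) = (p - 2)^2*(p + 2)^2*(p + 4)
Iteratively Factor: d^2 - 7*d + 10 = (d - 2)*(d - 5)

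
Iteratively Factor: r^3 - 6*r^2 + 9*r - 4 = (r - 1)*(r^2 - 5*r + 4) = (r - 4)*(r - 1)*(r - 1)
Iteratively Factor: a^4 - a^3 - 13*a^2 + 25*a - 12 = (a - 1)*(a^3 - 13*a + 12) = (a - 1)*(a + 4)*(a^2 - 4*a + 3) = (a - 3)*(a - 1)*(a + 4)*(a - 1)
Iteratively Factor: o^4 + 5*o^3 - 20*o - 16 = (o + 4)*(o^3 + o^2 - 4*o - 4) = (o + 1)*(o + 4)*(o^2 - 4) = (o - 2)*(o + 1)*(o + 4)*(o + 2)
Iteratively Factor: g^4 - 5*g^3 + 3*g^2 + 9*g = (g - 3)*(g^3 - 2*g^2 - 3*g) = g*(g - 3)*(g^2 - 2*g - 3) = g*(g - 3)^2*(g + 1)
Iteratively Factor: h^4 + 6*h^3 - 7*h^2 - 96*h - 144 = (h + 4)*(h^3 + 2*h^2 - 15*h - 36) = (h + 3)*(h + 4)*(h^2 - h - 12) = (h + 3)^2*(h + 4)*(h - 4)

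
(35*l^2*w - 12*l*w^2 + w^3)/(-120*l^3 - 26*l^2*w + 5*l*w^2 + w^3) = w*(-7*l + w)/(24*l^2 + 10*l*w + w^2)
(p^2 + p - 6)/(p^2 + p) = (p^2 + p - 6)/(p*(p + 1))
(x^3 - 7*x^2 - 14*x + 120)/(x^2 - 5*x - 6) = (x^2 - x - 20)/(x + 1)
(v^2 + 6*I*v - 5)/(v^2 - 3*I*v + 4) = (v + 5*I)/(v - 4*I)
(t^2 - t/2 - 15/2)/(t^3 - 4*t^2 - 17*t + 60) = (t + 5/2)/(t^2 - t - 20)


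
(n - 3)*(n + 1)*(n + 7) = n^3 + 5*n^2 - 17*n - 21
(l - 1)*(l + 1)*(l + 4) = l^3 + 4*l^2 - l - 4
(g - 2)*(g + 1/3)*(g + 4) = g^3 + 7*g^2/3 - 22*g/3 - 8/3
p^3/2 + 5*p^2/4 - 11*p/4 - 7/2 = (p/2 + 1/2)*(p - 2)*(p + 7/2)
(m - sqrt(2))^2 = m^2 - 2*sqrt(2)*m + 2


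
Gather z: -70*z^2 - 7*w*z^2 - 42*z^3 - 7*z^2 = -42*z^3 + z^2*(-7*w - 77)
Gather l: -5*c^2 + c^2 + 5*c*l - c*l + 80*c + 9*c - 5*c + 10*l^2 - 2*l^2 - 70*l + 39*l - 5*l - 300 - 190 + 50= -4*c^2 + 84*c + 8*l^2 + l*(4*c - 36) - 440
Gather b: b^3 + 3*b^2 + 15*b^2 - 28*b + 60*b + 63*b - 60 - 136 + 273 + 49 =b^3 + 18*b^2 + 95*b + 126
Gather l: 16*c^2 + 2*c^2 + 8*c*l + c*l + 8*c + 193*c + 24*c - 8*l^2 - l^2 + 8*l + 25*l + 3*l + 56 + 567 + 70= 18*c^2 + 225*c - 9*l^2 + l*(9*c + 36) + 693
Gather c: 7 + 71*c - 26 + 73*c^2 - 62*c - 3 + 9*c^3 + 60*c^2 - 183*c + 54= 9*c^3 + 133*c^2 - 174*c + 32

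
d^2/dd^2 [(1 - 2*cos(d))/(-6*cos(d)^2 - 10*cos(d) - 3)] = 2*(-81*(1 - cos(2*d))^2*cos(d) + 33*(1 - cos(2*d))^2 - 183*cos(d)/2 + 100*cos(2*d) - 9*cos(3*d)/2 + 18*cos(5*d) - 174)/(10*cos(d) + 3*cos(2*d) + 6)^3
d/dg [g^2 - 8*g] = 2*g - 8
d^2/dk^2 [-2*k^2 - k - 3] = -4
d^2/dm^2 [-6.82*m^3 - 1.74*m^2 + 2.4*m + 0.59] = -40.92*m - 3.48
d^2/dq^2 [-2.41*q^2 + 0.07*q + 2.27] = -4.82000000000000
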